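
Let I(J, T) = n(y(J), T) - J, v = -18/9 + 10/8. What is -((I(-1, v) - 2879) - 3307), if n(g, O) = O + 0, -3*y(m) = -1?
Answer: 24743/4 ≈ 6185.8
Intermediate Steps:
y(m) = ⅓ (y(m) = -⅓*(-1) = ⅓)
v = -¾ (v = -18*⅑ + 10*(⅛) = -2 + 5/4 = -¾ ≈ -0.75000)
n(g, O) = O
I(J, T) = T - J
-((I(-1, v) - 2879) - 3307) = -(((-¾ - 1*(-1)) - 2879) - 3307) = -(((-¾ + 1) - 2879) - 3307) = -((¼ - 2879) - 3307) = -(-11515/4 - 3307) = -1*(-24743/4) = 24743/4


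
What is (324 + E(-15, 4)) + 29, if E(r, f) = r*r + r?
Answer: 563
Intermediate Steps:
E(r, f) = r + r² (E(r, f) = r² + r = r + r²)
(324 + E(-15, 4)) + 29 = (324 - 15*(1 - 15)) + 29 = (324 - 15*(-14)) + 29 = (324 + 210) + 29 = 534 + 29 = 563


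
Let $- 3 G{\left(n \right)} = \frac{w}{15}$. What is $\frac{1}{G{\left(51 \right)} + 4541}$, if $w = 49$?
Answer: $\frac{45}{204296} \approx 0.00022027$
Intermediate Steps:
$G{\left(n \right)} = - \frac{49}{45}$ ($G{\left(n \right)} = - \frac{49 \cdot \frac{1}{15}}{3} = \left(- \frac{1}{3}\right) \frac{49}{15} = - \frac{49}{45}$)
$\frac{1}{G{\left(51 \right)} + 4541} = \frac{1}{- \frac{49}{45} + 4541} = \frac{1}{\frac{204296}{45}} = \frac{45}{204296}$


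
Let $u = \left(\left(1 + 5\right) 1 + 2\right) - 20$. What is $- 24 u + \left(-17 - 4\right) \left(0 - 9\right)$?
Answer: $477$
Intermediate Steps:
$u = -12$ ($u = \left(6 \cdot 1 + 2\right) - 20 = \left(6 + 2\right) - 20 = 8 - 20 = -12$)
$- 24 u + \left(-17 - 4\right) \left(0 - 9\right) = \left(-24\right) \left(-12\right) + \left(-17 - 4\right) \left(0 - 9\right) = 288 - -189 = 288 + 189 = 477$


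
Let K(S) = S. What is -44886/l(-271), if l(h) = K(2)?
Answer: -22443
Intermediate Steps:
l(h) = 2
-44886/l(-271) = -44886/2 = -44886*½ = -22443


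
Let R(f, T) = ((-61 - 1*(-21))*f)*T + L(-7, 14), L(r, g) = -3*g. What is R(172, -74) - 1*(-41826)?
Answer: 550904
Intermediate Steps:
R(f, T) = -42 - 40*T*f (R(f, T) = ((-61 - 1*(-21))*f)*T - 3*14 = ((-61 + 21)*f)*T - 42 = (-40*f)*T - 42 = -40*T*f - 42 = -42 - 40*T*f)
R(172, -74) - 1*(-41826) = (-42 - 40*(-74)*172) - 1*(-41826) = (-42 + 509120) + 41826 = 509078 + 41826 = 550904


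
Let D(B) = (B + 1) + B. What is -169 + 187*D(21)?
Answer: 7872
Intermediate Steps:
D(B) = 1 + 2*B (D(B) = (1 + B) + B = 1 + 2*B)
-169 + 187*D(21) = -169 + 187*(1 + 2*21) = -169 + 187*(1 + 42) = -169 + 187*43 = -169 + 8041 = 7872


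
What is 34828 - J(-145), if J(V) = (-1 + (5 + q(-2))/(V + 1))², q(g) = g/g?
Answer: 20060303/576 ≈ 34827.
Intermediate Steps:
q(g) = 1
J(V) = (-1 + 6/(1 + V))² (J(V) = (-1 + (5 + 1)/(V + 1))² = (-1 + 6/(1 + V))²)
34828 - J(-145) = 34828 - (5 - 1*(-145))²/(1 - 145)² = 34828 - (5 + 145)²/(-144)² = 34828 - 150²/20736 = 34828 - 22500/20736 = 34828 - 1*625/576 = 34828 - 625/576 = 20060303/576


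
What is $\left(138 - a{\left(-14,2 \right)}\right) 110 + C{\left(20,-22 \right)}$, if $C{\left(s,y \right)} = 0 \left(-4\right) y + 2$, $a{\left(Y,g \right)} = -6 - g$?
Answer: $16062$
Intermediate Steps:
$C{\left(s,y \right)} = 2$ ($C{\left(s,y \right)} = 0 y + 2 = 0 + 2 = 2$)
$\left(138 - a{\left(-14,2 \right)}\right) 110 + C{\left(20,-22 \right)} = \left(138 - \left(-6 - 2\right)\right) 110 + 2 = \left(138 - -8\right) 110 + 2 = \left(138 + 8\right) 110 + 2 = 146 \cdot 110 + 2 = 16060 + 2 = 16062$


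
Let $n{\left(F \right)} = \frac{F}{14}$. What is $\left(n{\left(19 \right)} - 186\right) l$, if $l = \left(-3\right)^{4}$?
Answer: $- \frac{209385}{14} \approx -14956.0$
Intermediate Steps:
$n{\left(F \right)} = \frac{F}{14}$ ($n{\left(F \right)} = F \frac{1}{14} = \frac{F}{14}$)
$l = 81$
$\left(n{\left(19 \right)} - 186\right) l = \left(\frac{1}{14} \cdot 19 - 186\right) 81 = \left(\frac{19}{14} - 186\right) 81 = \left(- \frac{2585}{14}\right) 81 = - \frac{209385}{14}$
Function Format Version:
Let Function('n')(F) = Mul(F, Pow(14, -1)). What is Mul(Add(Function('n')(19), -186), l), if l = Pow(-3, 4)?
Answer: Rational(-209385, 14) ≈ -14956.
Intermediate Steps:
Function('n')(F) = Mul(Rational(1, 14), F) (Function('n')(F) = Mul(F, Rational(1, 14)) = Mul(Rational(1, 14), F))
l = 81
Mul(Add(Function('n')(19), -186), l) = Mul(Add(Mul(Rational(1, 14), 19), -186), 81) = Mul(Add(Rational(19, 14), -186), 81) = Mul(Rational(-2585, 14), 81) = Rational(-209385, 14)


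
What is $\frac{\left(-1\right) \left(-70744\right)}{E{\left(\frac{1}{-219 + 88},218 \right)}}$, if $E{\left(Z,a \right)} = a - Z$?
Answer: $\frac{9267464}{28559} \approx 324.5$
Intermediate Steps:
$\frac{\left(-1\right) \left(-70744\right)}{E{\left(\frac{1}{-219 + 88},218 \right)}} = \frac{\left(-1\right) \left(-70744\right)}{218 - \frac{1}{-219 + 88}} = \frac{70744}{218 - \frac{1}{-131}} = \frac{70744}{218 - - \frac{1}{131}} = \frac{70744}{218 + \frac{1}{131}} = \frac{70744}{\frac{28559}{131}} = 70744 \cdot \frac{131}{28559} = \frac{9267464}{28559}$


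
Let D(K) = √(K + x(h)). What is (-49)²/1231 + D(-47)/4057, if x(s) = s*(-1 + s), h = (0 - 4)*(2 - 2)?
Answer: 2401/1231 + I*√47/4057 ≈ 1.9504 + 0.0016898*I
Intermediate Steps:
h = 0 (h = -4*0 = 0)
D(K) = √K (D(K) = √(K + 0*(-1 + 0)) = √(K + 0*(-1)) = √(K + 0) = √K)
(-49)²/1231 + D(-47)/4057 = (-49)²/1231 + √(-47)/4057 = 2401*(1/1231) + (I*√47)*(1/4057) = 2401/1231 + I*√47/4057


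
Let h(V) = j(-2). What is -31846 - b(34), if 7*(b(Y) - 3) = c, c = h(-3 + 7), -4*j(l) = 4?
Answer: -222942/7 ≈ -31849.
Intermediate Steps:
j(l) = -1 (j(l) = -1/4*4 = -1)
h(V) = -1
c = -1
b(Y) = 20/7 (b(Y) = 3 + (1/7)*(-1) = 3 - 1/7 = 20/7)
-31846 - b(34) = -31846 - 1*20/7 = -31846 - 20/7 = -222942/7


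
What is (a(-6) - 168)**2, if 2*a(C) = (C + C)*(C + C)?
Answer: 9216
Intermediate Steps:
a(C) = 2*C**2 (a(C) = ((C + C)*(C + C))/2 = ((2*C)*(2*C))/2 = (4*C**2)/2 = 2*C**2)
(a(-6) - 168)**2 = (2*(-6)**2 - 168)**2 = (2*36 - 168)**2 = (72 - 168)**2 = (-96)**2 = 9216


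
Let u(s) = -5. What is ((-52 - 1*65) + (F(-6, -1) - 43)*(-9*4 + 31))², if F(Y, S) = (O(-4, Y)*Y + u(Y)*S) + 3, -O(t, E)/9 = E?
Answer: 2815684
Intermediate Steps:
O(t, E) = -9*E
F(Y, S) = 3 - 9*Y² - 5*S (F(Y, S) = ((-9*Y)*Y - 5*S) + 3 = (-9*Y² - 5*S) + 3 = 3 - 9*Y² - 5*S)
((-52 - 1*65) + (F(-6, -1) - 43)*(-9*4 + 31))² = ((-52 - 1*65) + ((3 - 9*(-6)² - 5*(-1)) - 43)*(-9*4 + 31))² = ((-52 - 65) + ((3 - 9*36 + 5) - 43)*(-36 + 31))² = (-117 + ((3 - 324 + 5) - 43)*(-5))² = (-117 + (-316 - 43)*(-5))² = (-117 - 359*(-5))² = (-117 + 1795)² = 1678² = 2815684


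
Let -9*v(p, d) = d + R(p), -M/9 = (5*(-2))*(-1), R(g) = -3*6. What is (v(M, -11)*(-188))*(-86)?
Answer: 468872/9 ≈ 52097.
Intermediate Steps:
R(g) = -18
M = -90 (M = -9*5*(-2)*(-1) = -(-90)*(-1) = -9*10 = -90)
v(p, d) = 2 - d/9 (v(p, d) = -(d - 18)/9 = -(-18 + d)/9 = 2 - d/9)
(v(M, -11)*(-188))*(-86) = ((2 - ⅑*(-11))*(-188))*(-86) = ((2 + 11/9)*(-188))*(-86) = ((29/9)*(-188))*(-86) = -5452/9*(-86) = 468872/9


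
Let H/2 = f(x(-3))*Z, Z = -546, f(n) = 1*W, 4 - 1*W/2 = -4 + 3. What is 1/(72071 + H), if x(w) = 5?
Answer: 1/61151 ≈ 1.6353e-5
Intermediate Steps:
W = 10 (W = 8 - 2*(-4 + 3) = 8 - 2*(-1) = 8 + 2 = 10)
f(n) = 10 (f(n) = 1*10 = 10)
H = -10920 (H = 2*(10*(-546)) = 2*(-5460) = -10920)
1/(72071 + H) = 1/(72071 - 10920) = 1/61151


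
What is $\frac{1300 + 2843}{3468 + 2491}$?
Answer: $\frac{4143}{5959} \approx 0.69525$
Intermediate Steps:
$\frac{1300 + 2843}{3468 + 2491} = \frac{4143}{5959}$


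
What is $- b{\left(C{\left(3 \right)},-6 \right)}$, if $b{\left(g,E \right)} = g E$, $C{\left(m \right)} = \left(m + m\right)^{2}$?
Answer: $216$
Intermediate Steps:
$C{\left(m \right)} = 4 m^{2}$ ($C{\left(m \right)} = \left(2 m\right)^{2} = 4 m^{2}$)
$b{\left(g,E \right)} = E g$
$- b{\left(C{\left(3 \right)},-6 \right)} = - \left(-6\right) 4 \cdot 3^{2} = - \left(-6\right) 4 \cdot 9 = - \left(-6\right) 36 = \left(-1\right) \left(-216\right) = 216$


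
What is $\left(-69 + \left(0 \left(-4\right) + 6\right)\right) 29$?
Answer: $-1827$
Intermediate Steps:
$\left(-69 + \left(0 \left(-4\right) + 6\right)\right) 29 = \left(-69 + \left(0 + 6\right)\right) 29 = \left(-69 + 6\right) 29 = \left(-63\right) 29 = -1827$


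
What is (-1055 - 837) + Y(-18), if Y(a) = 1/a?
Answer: -34057/18 ≈ -1892.1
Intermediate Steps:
(-1055 - 837) + Y(-18) = (-1055 - 837) + 1/(-18) = -1892 - 1/18 = -34057/18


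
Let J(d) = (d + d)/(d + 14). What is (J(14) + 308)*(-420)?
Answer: -129780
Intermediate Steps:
J(d) = 2*d/(14 + d) (J(d) = (2*d)/(14 + d) = 2*d/(14 + d))
(J(14) + 308)*(-420) = (2*14/(14 + 14) + 308)*(-420) = (2*14/28 + 308)*(-420) = (2*14*(1/28) + 308)*(-420) = (1 + 308)*(-420) = 309*(-420) = -129780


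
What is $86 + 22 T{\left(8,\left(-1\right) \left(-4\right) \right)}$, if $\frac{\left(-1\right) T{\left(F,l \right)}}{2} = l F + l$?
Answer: $-1498$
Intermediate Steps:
$T{\left(F,l \right)} = - 2 l - 2 F l$ ($T{\left(F,l \right)} = - 2 \left(l F + l\right) = - 2 \left(F l + l\right) = - 2 \left(l + F l\right) = - 2 l - 2 F l$)
$86 + 22 T{\left(8,\left(-1\right) \left(-4\right) \right)} = 86 + 22 \left(- 2 \left(\left(-1\right) \left(-4\right)\right) \left(1 + 8\right)\right) = 86 + 22 \left(\left(-2\right) 4 \cdot 9\right) = 86 + 22 \left(-72\right) = 86 - 1584 = -1498$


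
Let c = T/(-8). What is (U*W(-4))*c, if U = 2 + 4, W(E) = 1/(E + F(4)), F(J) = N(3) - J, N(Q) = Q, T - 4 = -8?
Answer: -⅗ ≈ -0.60000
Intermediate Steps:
T = -4 (T = 4 - 8 = -4)
F(J) = 3 - J
W(E) = 1/(-1 + E) (W(E) = 1/(E + (3 - 1*4)) = 1/(E + (3 - 4)) = 1/(E - 1) = 1/(-1 + E))
U = 6
c = ½ (c = -4/(-8) = -4*(-⅛) = ½ ≈ 0.50000)
(U*W(-4))*c = (6/(-1 - 4))*(½) = (6/(-5))*(½) = (6*(-⅕))*(½) = -6/5*½ = -⅗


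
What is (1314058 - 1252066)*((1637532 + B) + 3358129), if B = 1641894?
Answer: 411475309560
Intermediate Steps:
(1314058 - 1252066)*((1637532 + B) + 3358129) = (1314058 - 1252066)*((1637532 + 1641894) + 3358129) = 61992*(3279426 + 3358129) = 61992*6637555 = 411475309560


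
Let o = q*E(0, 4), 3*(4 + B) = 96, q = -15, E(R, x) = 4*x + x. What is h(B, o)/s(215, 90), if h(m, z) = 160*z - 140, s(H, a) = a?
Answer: -4814/9 ≈ -534.89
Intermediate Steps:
E(R, x) = 5*x
B = 28 (B = -4 + (1/3)*96 = -4 + 32 = 28)
o = -300 (o = -75*4 = -15*20 = -300)
h(m, z) = -140 + 160*z
h(B, o)/s(215, 90) = (-140 + 160*(-300))/90 = (-140 - 48000)*(1/90) = -48140*1/90 = -4814/9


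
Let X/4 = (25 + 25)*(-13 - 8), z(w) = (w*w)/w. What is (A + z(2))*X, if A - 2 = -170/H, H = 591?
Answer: -3071600/197 ≈ -15592.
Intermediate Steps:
z(w) = w (z(w) = w**2/w = w)
A = 1012/591 (A = 2 - 170/591 = 1012/591 ≈ 1.7124)
X = -4200 (X = 4*((25 + 25)*(-13 - 8)) = 4*(50*(-21)) = 4*(-1050) = -4200)
(A + z(2))*X = (1012/591 + 2)*(-4200) = (2194/591)*(-4200) = -3071600/197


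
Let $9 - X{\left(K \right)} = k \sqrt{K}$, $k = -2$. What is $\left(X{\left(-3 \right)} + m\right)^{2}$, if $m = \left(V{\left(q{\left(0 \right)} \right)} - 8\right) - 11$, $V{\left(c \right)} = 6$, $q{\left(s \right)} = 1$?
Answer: $4 - 16 i \sqrt{3} \approx 4.0 - 27.713 i$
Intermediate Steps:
$X{\left(K \right)} = 9 + 2 \sqrt{K}$ ($X{\left(K \right)} = 9 - - 2 \sqrt{K} = 9 + 2 \sqrt{K}$)
$m = -13$ ($m = \left(6 - 8\right) - 11 = -2 - 11 = -13$)
$\left(X{\left(-3 \right)} + m\right)^{2} = \left(\left(9 + 2 \sqrt{-3}\right) - 13\right)^{2} = \left(\left(9 + 2 i \sqrt{3}\right) - 13\right)^{2} = \left(-4 + 2 i \sqrt{3}\right)^{2}$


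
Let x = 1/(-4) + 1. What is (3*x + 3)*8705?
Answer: 182805/4 ≈ 45701.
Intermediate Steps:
x = ¾ (x = -¼ + 1 = ¾ ≈ 0.75000)
(3*x + 3)*8705 = (3*(¾) + 3)*8705 = (9/4 + 3)*8705 = (21/4)*8705 = 182805/4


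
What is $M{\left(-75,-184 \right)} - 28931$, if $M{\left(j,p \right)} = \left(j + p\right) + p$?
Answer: $-29374$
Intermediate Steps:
$M{\left(j,p \right)} = j + 2 p$
$M{\left(-75,-184 \right)} - 28931 = \left(-75 + 2 \left(-184\right)\right) - 28931 = \left(-75 - 368\right) - 28931 = -443 - 28931 = -29374$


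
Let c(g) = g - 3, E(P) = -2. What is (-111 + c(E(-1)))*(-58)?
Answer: 6728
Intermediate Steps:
c(g) = -3 + g
(-111 + c(E(-1)))*(-58) = (-111 + (-3 - 2))*(-58) = (-111 - 5)*(-58) = -116*(-58) = 6728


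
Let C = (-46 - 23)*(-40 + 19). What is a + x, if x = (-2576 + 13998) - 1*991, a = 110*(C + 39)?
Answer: 174111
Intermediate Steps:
C = 1449 (C = -69*(-21) = 1449)
a = 163680 (a = 110*(1449 + 39) = 110*1488 = 163680)
x = 10431 (x = 11422 - 991 = 10431)
a + x = 163680 + 10431 = 174111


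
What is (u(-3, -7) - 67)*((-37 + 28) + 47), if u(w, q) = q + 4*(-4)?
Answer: -3420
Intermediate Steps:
u(w, q) = -16 + q (u(w, q) = q - 16 = -16 + q)
(u(-3, -7) - 67)*((-37 + 28) + 47) = ((-16 - 7) - 67)*((-37 + 28) + 47) = (-23 - 67)*(-9 + 47) = -90*38 = -3420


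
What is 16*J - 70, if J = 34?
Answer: 474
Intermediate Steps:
16*J - 70 = 16*34 - 70 = 544 - 70 = 474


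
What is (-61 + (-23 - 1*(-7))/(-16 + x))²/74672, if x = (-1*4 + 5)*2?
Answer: 175561/3658928 ≈ 0.047982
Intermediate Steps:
x = 2 (x = (-4 + 5)*2 = 1*2 = 2)
(-61 + (-23 - 1*(-7))/(-16 + x))²/74672 = (-61 + (-23 - 1*(-7))/(-16 + 2))²/74672 = (-61 + (-23 + 7)/(-14))²*(1/74672) = (-61 - 16*(-1/14))²*(1/74672) = (-61 + 8/7)²*(1/74672) = (-419/7)²*(1/74672) = (175561/49)*(1/74672) = 175561/3658928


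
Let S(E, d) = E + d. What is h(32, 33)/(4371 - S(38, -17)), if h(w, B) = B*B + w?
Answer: 1121/4350 ≈ 0.25770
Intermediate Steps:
h(w, B) = w + B² (h(w, B) = B² + w = w + B²)
h(32, 33)/(4371 - S(38, -17)) = (32 + 33²)/(4371 - (38 - 17)) = (32 + 1089)/(4371 - 1*21) = 1121/(4371 - 21) = 1121/4350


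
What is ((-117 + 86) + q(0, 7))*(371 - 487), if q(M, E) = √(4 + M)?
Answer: 3364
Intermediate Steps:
((-117 + 86) + q(0, 7))*(371 - 487) = ((-117 + 86) + √(4 + 0))*(371 - 487) = (-31 + √4)*(-116) = (-31 + 2)*(-116) = -29*(-116) = 3364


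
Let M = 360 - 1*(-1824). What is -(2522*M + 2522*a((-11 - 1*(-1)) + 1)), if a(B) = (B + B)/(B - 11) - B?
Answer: -27665079/5 ≈ -5.5330e+6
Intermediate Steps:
M = 2184 (M = 360 + 1824 = 2184)
a(B) = -B + 2*B/(-11 + B) (a(B) = (2*B)/(-11 + B) - B = 2*B/(-11 + B) - B = -B + 2*B/(-11 + B))
-(2522*M + 2522*a((-11 - 1*(-1)) + 1)) = -(5508048 + 2522*(13 - ((-11 - 1*(-1)) + 1))*((-11 - 1*(-1)) + 1)/(-11 + ((-11 - 1*(-1)) + 1))) = -(5508048 + 2522*(13 - ((-11 + 1) + 1))*((-11 + 1) + 1)/(-11 + ((-11 + 1) + 1))) = -(5508048 + 2522*(-10 + 1)*(13 - (-10 + 1))/(-11 + (-10 + 1))) = -(5508048 - 22698*(13 - 1*(-9))/(-11 - 9)) = -2522/(1/(-9*(13 + 9)/(-20) + 2184)) = -2522/(1/(-9*(-1/20)*22 + 2184)) = -2522/(1/(99/10 + 2184)) = -2522/(1/(21939/10)) = -2522/10/21939 = -2522*21939/10 = -27665079/5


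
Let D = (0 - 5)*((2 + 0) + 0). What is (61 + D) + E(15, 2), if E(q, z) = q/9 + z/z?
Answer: 161/3 ≈ 53.667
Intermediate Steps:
E(q, z) = 1 + q/9 (E(q, z) = q*(⅑) + 1 = q/9 + 1 = 1 + q/9)
D = -10 (D = -5*(2 + 0) = -5*2 = -10)
(61 + D) + E(15, 2) = (61 - 10) + (1 + (⅑)*15) = 51 + (1 + 5/3) = 51 + 8/3 = 161/3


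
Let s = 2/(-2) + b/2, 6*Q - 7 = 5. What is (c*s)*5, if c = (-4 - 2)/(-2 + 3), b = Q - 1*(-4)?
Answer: -60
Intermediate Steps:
Q = 2 (Q = 7/6 + (⅙)*5 = 7/6 + ⅚ = 2)
b = 6 (b = 2 - 1*(-4) = 2 + 4 = 6)
c = -6 (c = -6/1 = -6*1 = -6)
s = 2 (s = 2/(-2) + 6/2 = 2*(-½) + 6*(½) = -1 + 3 = 2)
(c*s)*5 = -6*2*5 = -12*5 = -60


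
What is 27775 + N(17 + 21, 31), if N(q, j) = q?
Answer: 27813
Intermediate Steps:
27775 + N(17 + 21, 31) = 27775 + (17 + 21) = 27775 + 38 = 27813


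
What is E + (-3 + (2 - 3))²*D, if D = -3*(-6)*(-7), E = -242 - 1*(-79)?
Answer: -2179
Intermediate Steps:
E = -163 (E = -242 + 79 = -163)
D = -126 (D = 18*(-7) = -126)
E + (-3 + (2 - 3))²*D = -163 + (-3 + (2 - 3))²*(-126) = -163 + (-3 - 1)²*(-126) = -163 + (-4)²*(-126) = -163 + 16*(-126) = -163 - 2016 = -2179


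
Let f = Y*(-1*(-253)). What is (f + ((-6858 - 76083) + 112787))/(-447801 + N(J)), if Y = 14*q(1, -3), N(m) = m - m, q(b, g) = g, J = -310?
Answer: -19220/447801 ≈ -0.042921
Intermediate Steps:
N(m) = 0
Y = -42 (Y = 14*(-3) = -42)
f = -10626 (f = -(-42)*(-253) = -42*253 = -10626)
(f + ((-6858 - 76083) + 112787))/(-447801 + N(J)) = (-10626 + ((-6858 - 76083) + 112787))/(-447801 + 0) = (-10626 + (-82941 + 112787))/(-447801) = (-10626 + 29846)*(-1/447801) = 19220*(-1/447801) = -19220/447801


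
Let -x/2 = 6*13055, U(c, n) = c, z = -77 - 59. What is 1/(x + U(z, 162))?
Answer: -1/156796 ≈ -6.3777e-6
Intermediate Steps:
z = -136
x = -156660 (x = -12*13055 = -2*78330 = -156660)
1/(x + U(z, 162)) = 1/(-156660 - 136) = 1/(-156796) = -1/156796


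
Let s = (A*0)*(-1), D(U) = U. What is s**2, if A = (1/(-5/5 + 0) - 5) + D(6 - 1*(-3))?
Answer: 0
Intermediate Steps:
A = 3 (A = (1/(-5/5 + 0) - 5) + (6 - 1*(-3)) = (1/(-5*1/5 + 0) - 5) + (6 + 3) = (1/(-1 + 0) - 5) + 9 = (1/(-1) - 5) + 9 = (-1 - 5) + 9 = -6 + 9 = 3)
s = 0 (s = (3*0)*(-1) = 0*(-1) = 0)
s**2 = 0**2 = 0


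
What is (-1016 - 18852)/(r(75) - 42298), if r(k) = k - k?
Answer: 9934/21149 ≈ 0.46972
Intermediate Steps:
r(k) = 0
(-1016 - 18852)/(r(75) - 42298) = (-1016 - 18852)/(0 - 42298) = -19868/(-42298) = -19868*(-1/42298) = 9934/21149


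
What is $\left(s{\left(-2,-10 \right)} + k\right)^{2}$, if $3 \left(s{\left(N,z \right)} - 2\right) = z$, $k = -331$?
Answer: $\frac{994009}{9} \approx 1.1045 \cdot 10^{5}$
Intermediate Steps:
$s{\left(N,z \right)} = 2 + \frac{z}{3}$
$\left(s{\left(-2,-10 \right)} + k\right)^{2} = \left(\left(2 + \frac{1}{3} \left(-10\right)\right) - 331\right)^{2} = \left(\left(2 - \frac{10}{3}\right) - 331\right)^{2} = \left(- \frac{4}{3} - 331\right)^{2} = \left(- \frac{997}{3}\right)^{2} = \frac{994009}{9}$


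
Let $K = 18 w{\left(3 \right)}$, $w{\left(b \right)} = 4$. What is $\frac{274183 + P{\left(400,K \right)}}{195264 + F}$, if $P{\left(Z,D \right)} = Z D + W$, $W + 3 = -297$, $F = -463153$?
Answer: $- \frac{302683}{267889} \approx -1.1299$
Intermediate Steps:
$W = -300$ ($W = -3 - 297 = -300$)
$K = 72$ ($K = 18 \cdot 4 = 72$)
$P{\left(Z,D \right)} = -300 + D Z$ ($P{\left(Z,D \right)} = Z D - 300 = D Z - 300 = -300 + D Z$)
$\frac{274183 + P{\left(400,K \right)}}{195264 + F} = \frac{274183 + \left(-300 + 72 \cdot 400\right)}{195264 - 463153} = \frac{274183 + \left(-300 + 28800\right)}{-267889} = \left(274183 + 28500\right) \left(- \frac{1}{267889}\right) = 302683 \left(- \frac{1}{267889}\right) = - \frac{302683}{267889}$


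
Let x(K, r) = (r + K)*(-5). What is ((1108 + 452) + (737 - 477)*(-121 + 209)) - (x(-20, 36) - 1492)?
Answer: 26012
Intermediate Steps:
x(K, r) = -5*K - 5*r (x(K, r) = (K + r)*(-5) = -5*K - 5*r)
((1108 + 452) + (737 - 477)*(-121 + 209)) - (x(-20, 36) - 1492) = ((1108 + 452) + (737 - 477)*(-121 + 209)) - ((-5*(-20) - 5*36) - 1492) = (1560 + 260*88) - ((100 - 180) - 1492) = (1560 + 22880) - (-80 - 1492) = 24440 - 1*(-1572) = 24440 + 1572 = 26012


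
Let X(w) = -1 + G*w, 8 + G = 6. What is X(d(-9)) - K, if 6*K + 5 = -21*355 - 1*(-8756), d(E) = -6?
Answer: -205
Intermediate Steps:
G = -2 (G = -8 + 6 = -2)
K = 216 (K = -5/6 + (-21*355 - 1*(-8756))/6 = -5/6 + (-7455 + 8756)/6 = -5/6 + (1/6)*1301 = -5/6 + 1301/6 = 216)
X(w) = -1 - 2*w
X(d(-9)) - K = (-1 - 2*(-6)) - 1*216 = (-1 + 12) - 216 = 11 - 216 = -205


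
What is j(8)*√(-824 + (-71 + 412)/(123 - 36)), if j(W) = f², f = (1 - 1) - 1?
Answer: I*√6207189/87 ≈ 28.637*I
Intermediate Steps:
f = -1 (f = 0 - 1 = -1)
j(W) = 1 (j(W) = (-1)² = 1)
j(8)*√(-824 + (-71 + 412)/(123 - 36)) = 1*√(-824 + (-71 + 412)/(123 - 36)) = 1*√(-824 + 341/87) = 1*√(-71347/87) = 1*(I*√6207189/87) = I*√6207189/87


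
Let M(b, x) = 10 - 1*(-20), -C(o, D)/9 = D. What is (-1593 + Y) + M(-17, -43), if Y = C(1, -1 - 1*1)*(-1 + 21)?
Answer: -1203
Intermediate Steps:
C(o, D) = -9*D
M(b, x) = 30 (M(b, x) = 10 + 20 = 30)
Y = 360 (Y = (-9*(-1 - 1*1))*(-1 + 21) = -9*(-1 - 1)*20 = -9*(-2)*20 = 18*20 = 360)
(-1593 + Y) + M(-17, -43) = (-1593 + 360) + 30 = -1233 + 30 = -1203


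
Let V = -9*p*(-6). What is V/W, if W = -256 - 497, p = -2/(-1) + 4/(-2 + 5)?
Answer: -60/251 ≈ -0.23904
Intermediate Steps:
p = 10/3 (p = -2*(-1) + 4/3 = 2 + 4*(⅓) = 2 + 4/3 = 10/3 ≈ 3.3333)
W = -753
V = 180 (V = -9*10/3*(-6) = -30*(-6) = 180)
V/W = 180/(-753) = 180*(-1/753) = -60/251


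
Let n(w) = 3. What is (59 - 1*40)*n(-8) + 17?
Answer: 74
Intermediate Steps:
(59 - 1*40)*n(-8) + 17 = (59 - 1*40)*3 + 17 = (59 - 40)*3 + 17 = 19*3 + 17 = 57 + 17 = 74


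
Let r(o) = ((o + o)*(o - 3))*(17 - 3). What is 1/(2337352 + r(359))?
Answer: 1/5915864 ≈ 1.6904e-7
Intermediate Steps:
r(o) = 28*o*(-3 + o) (r(o) = ((2*o)*(-3 + o))*14 = (2*o*(-3 + o))*14 = 28*o*(-3 + o))
1/(2337352 + r(359)) = 1/(2337352 + 28*359*(-3 + 359)) = 1/(2337352 + 28*359*356) = 1/(2337352 + 3578512) = 1/5915864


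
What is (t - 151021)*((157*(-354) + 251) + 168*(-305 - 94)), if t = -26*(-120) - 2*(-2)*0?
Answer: 18097018459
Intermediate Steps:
t = 3120 (t = 3120 + 4*0 = 3120 + 0 = 3120)
(t - 151021)*((157*(-354) + 251) + 168*(-305 - 94)) = (3120 - 151021)*((157*(-354) + 251) + 168*(-305 - 94)) = -147901*((-55578 + 251) + 168*(-399)) = -147901*(-55327 - 67032) = -147901*(-122359) = 18097018459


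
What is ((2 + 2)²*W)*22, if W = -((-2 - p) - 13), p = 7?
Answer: 7744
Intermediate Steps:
W = 22 (W = -((-2 - 1*7) - 13) = -((-2 - 7) - 13) = -(-9 - 13) = -1*(-22) = 22)
((2 + 2)²*W)*22 = ((2 + 2)²*22)*22 = (4²*22)*22 = (16*22)*22 = 352*22 = 7744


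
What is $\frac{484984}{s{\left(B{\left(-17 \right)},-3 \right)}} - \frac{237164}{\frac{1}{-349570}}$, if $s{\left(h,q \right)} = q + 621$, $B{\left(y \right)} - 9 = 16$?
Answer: $\frac{25617774861812}{309} \approx 8.2905 \cdot 10^{10}$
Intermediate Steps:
$B{\left(y \right)} = 25$ ($B{\left(y \right)} = 9 + 16 = 25$)
$s{\left(h,q \right)} = 621 + q$
$\frac{484984}{s{\left(B{\left(-17 \right)},-3 \right)}} - \frac{237164}{\frac{1}{-349570}} = \frac{484984}{621 - 3} - \frac{237164}{\frac{1}{-349570}} = \frac{484984}{618} - \frac{237164}{- \frac{1}{349570}} = 484984 \cdot \frac{1}{618} - -82905419480 = \frac{242492}{309} + 82905419480 = \frac{25617774861812}{309}$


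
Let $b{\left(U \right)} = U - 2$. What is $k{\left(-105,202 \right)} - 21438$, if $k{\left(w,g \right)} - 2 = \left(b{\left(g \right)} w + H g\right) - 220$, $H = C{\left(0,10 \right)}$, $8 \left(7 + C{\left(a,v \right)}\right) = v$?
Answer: $- \frac{87635}{2} \approx -43818.0$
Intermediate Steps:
$C{\left(a,v \right)} = -7 + \frac{v}{8}$
$H = - \frac{23}{4}$ ($H = -7 + \frac{1}{8} \cdot 10 = -7 + \frac{5}{4} = - \frac{23}{4} \approx -5.75$)
$b{\left(U \right)} = -2 + U$ ($b{\left(U \right)} = U - 2 = -2 + U$)
$k{\left(w,g \right)} = -218 - \frac{23 g}{4} + w \left(-2 + g\right)$ ($k{\left(w,g \right)} = 2 - \left(220 + \frac{23 g}{4} - \left(-2 + g\right) w\right) = 2 - \left(220 + \frac{23 g}{4} - w \left(-2 + g\right)\right) = -218 - \frac{23 g}{4} + w \left(-2 + g\right)$)
$k{\left(-105,202 \right)} - 21438 = \left(-218 - \frac{2323}{2} - 105 \left(-2 + 202\right)\right) - 21438 = \left(-218 - \frac{2323}{2} - 21000\right) - 21438 = - \frac{44759}{2} - 21438 = - \frac{87635}{2}$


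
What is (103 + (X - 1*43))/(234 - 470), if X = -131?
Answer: 71/236 ≈ 0.30085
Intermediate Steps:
(103 + (X - 1*43))/(234 - 470) = (103 + (-131 - 1*43))/(234 - 470) = (103 + (-131 - 43))/(-236) = (103 - 174)*(-1/236) = -71*(-1/236) = 71/236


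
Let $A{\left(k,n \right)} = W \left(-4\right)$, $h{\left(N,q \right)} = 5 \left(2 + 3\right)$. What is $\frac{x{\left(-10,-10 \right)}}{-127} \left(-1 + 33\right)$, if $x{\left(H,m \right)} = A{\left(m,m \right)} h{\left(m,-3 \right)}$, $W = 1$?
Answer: $\frac{3200}{127} \approx 25.197$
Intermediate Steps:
$h{\left(N,q \right)} = 25$ ($h{\left(N,q \right)} = 5 \cdot 5 = 25$)
$A{\left(k,n \right)} = -4$ ($A{\left(k,n \right)} = 1 \left(-4\right) = -4$)
$x{\left(H,m \right)} = -100$ ($x{\left(H,m \right)} = \left(-4\right) 25 = -100$)
$\frac{x{\left(-10,-10 \right)}}{-127} \left(-1 + 33\right) = - \frac{100}{-127} \left(-1 + 33\right) = \left(-100\right) \left(- \frac{1}{127}\right) 32 = \frac{100}{127} \cdot 32 = \frac{3200}{127}$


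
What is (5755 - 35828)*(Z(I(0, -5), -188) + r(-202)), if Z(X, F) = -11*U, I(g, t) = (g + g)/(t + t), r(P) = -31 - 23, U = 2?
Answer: 2285548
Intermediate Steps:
r(P) = -54
I(g, t) = g/t (I(g, t) = (2*g)/((2*t)) = (2*g)*(1/(2*t)) = g/t)
Z(X, F) = -22 (Z(X, F) = -11*2 = -22)
(5755 - 35828)*(Z(I(0, -5), -188) + r(-202)) = (5755 - 35828)*(-22 - 54) = -30073*(-76) = 2285548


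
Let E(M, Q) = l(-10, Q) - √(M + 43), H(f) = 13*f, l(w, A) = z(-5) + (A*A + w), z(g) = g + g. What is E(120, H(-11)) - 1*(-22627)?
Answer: 43056 - √163 ≈ 43043.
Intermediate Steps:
z(g) = 2*g
l(w, A) = -10 + w + A² (l(w, A) = 2*(-5) + (A*A + w) = -10 + (A² + w) = -10 + (w + A²) = -10 + w + A²)
E(M, Q) = -20 + Q² - √(43 + M) (E(M, Q) = (-10 - 10 + Q²) - √(M + 43) = (-20 + Q²) - √(43 + M) = -20 + Q² - √(43 + M))
E(120, H(-11)) - 1*(-22627) = (-20 + (13*(-11))² - √(43 + 120)) - 1*(-22627) = (-20 + (-143)² - √163) + 22627 = (-20 + 20449 - √163) + 22627 = (20429 - √163) + 22627 = 43056 - √163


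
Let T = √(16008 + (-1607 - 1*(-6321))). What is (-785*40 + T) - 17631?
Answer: -49031 + √20722 ≈ -48887.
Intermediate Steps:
T = √20722 (T = √(16008 + (-1607 + 6321)) = √(16008 + 4714) = √20722 ≈ 143.95)
(-785*40 + T) - 17631 = (-785*40 + √20722) - 17631 = (-31400 + √20722) - 17631 = -49031 + √20722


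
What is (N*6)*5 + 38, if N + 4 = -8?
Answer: -322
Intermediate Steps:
N = -12 (N = -4 - 8 = -12)
(N*6)*5 + 38 = -12*6*5 + 38 = -72*5 + 38 = -360 + 38 = -322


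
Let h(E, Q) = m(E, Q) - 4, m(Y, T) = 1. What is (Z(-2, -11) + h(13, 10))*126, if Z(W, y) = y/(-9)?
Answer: -224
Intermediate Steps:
Z(W, y) = -y/9 (Z(W, y) = y*(-⅑) = -y/9)
h(E, Q) = -3 (h(E, Q) = 1 - 4 = -3)
(Z(-2, -11) + h(13, 10))*126 = (-⅑*(-11) - 3)*126 = (11/9 - 3)*126 = -16/9*126 = -224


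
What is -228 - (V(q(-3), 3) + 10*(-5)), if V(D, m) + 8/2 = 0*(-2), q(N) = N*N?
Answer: -174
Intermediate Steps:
q(N) = N**2
V(D, m) = -4 (V(D, m) = -4 + 0*(-2) = -4 + 0 = -4)
-228 - (V(q(-3), 3) + 10*(-5)) = -228 - (-4 + 10*(-5)) = -228 - (-4 - 50) = -228 - 1*(-54) = -228 + 54 = -174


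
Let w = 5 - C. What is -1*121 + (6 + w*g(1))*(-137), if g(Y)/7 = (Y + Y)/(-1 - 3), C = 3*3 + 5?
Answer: -10517/2 ≈ -5258.5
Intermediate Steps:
C = 14 (C = 9 + 5 = 14)
g(Y) = -7*Y/2 (g(Y) = 7*((Y + Y)/(-1 - 3)) = 7*((2*Y)/(-4)) = 7*((2*Y)*(-1/4)) = 7*(-Y/2) = -7*Y/2)
w = -9 (w = 5 - 1*14 = 5 - 14 = -9)
-1*121 + (6 + w*g(1))*(-137) = -1*121 + (6 - (-63)/2)*(-137) = -121 + (6 - 9*(-7/2))*(-137) = -121 + (6 + 63/2)*(-137) = -121 + (75/2)*(-137) = -121 - 10275/2 = -10517/2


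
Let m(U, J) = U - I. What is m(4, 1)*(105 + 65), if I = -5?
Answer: 1530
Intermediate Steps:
m(U, J) = 5 + U (m(U, J) = U - 1*(-5) = U + 5 = 5 + U)
m(4, 1)*(105 + 65) = (5 + 4)*(105 + 65) = 9*170 = 1530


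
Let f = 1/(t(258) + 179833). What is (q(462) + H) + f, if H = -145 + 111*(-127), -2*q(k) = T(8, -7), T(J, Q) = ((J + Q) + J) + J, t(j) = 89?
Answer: -1281989230/89961 ≈ -14251.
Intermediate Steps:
T(J, Q) = Q + 3*J (T(J, Q) = (Q + 2*J) + J = Q + 3*J)
q(k) = -17/2 (q(k) = -(-7 + 3*8)/2 = -(-7 + 24)/2 = -1/2*17 = -17/2)
H = -14242 (H = -145 - 14097 = -14242)
f = 1/179922 (f = 1/(89 + 179833) = 1/179922 ≈ 5.5580e-6)
(q(462) + H) + f = (-17/2 - 14242) + 1/179922 = -28501/2 + 1/179922 = -1281989230/89961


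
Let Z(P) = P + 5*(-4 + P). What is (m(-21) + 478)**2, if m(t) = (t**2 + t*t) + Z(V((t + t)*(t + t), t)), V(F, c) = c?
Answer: 1473796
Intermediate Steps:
Z(P) = -20 + 6*P (Z(P) = P + (-20 + 5*P) = -20 + 6*P)
m(t) = -20 + 2*t**2 + 6*t (m(t) = (t**2 + t*t) + (-20 + 6*t) = (t**2 + t**2) + (-20 + 6*t) = 2*t**2 + (-20 + 6*t) = -20 + 2*t**2 + 6*t)
(m(-21) + 478)**2 = ((-20 + 2*(-21)**2 + 6*(-21)) + 478)**2 = ((-20 + 2*441 - 126) + 478)**2 = ((-20 + 882 - 126) + 478)**2 = (736 + 478)**2 = 1214**2 = 1473796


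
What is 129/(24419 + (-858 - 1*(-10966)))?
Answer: 43/11509 ≈ 0.0037362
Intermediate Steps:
129/(24419 + (-858 - 1*(-10966))) = 129/(24419 + (-858 + 10966)) = 129/(24419 + 10108) = 129/34527 = (1/34527)*129 = 43/11509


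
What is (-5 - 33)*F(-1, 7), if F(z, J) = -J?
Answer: 266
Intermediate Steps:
(-5 - 33)*F(-1, 7) = (-5 - 33)*(-1*7) = -38*(-7) = 266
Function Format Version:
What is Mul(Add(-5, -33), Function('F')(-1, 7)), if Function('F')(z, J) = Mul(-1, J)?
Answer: 266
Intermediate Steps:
Mul(Add(-5, -33), Function('F')(-1, 7)) = Mul(Add(-5, -33), Mul(-1, 7)) = Mul(-38, -7) = 266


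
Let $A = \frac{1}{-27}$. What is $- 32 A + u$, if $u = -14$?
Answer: $- \frac{346}{27} \approx -12.815$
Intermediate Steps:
$A = - \frac{1}{27} \approx -0.037037$
$- 32 A + u = \left(-32\right) \left(- \frac{1}{27}\right) - 14 = \frac{32}{27} - 14 = - \frac{346}{27}$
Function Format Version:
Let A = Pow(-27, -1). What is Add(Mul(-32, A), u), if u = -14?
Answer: Rational(-346, 27) ≈ -12.815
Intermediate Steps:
A = Rational(-1, 27) ≈ -0.037037
Add(Mul(-32, A), u) = Add(Mul(-32, Rational(-1, 27)), -14) = Add(Rational(32, 27), -14) = Rational(-346, 27)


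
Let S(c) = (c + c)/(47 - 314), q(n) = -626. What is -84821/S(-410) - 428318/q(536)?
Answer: -6912965411/256660 ≈ -26934.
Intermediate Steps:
S(c) = -2*c/267 (S(c) = (2*c)/(-267) = (2*c)*(-1/267) = -2*c/267)
-84821/S(-410) - 428318/q(536) = -84821/((-2/267*(-410))) - 428318/(-626) = -84821/820/267 - 428318*(-1/626) = -84821*267/820 + 214159/313 = -22647207/820 + 214159/313 = -6912965411/256660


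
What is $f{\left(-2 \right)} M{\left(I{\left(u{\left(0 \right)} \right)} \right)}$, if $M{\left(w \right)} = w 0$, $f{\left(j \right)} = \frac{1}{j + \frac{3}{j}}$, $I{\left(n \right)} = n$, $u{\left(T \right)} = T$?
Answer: $0$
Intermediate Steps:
$M{\left(w \right)} = 0$
$f{\left(-2 \right)} M{\left(I{\left(u{\left(0 \right)} \right)} \right)} = - \frac{2}{3 + \left(-2\right)^{2}} \cdot 0 = - \frac{2}{3 + 4} \cdot 0 = - \frac{2}{7} \cdot 0 = \left(-2\right) \frac{1}{7} \cdot 0 = \left(- \frac{2}{7}\right) 0 = 0$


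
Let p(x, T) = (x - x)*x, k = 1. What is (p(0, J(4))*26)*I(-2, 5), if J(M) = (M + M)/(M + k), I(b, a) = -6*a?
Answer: 0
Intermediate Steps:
J(M) = 2*M/(1 + M) (J(M) = (M + M)/(M + 1) = (2*M)/(1 + M) = 2*M/(1 + M))
p(x, T) = 0 (p(x, T) = 0*x = 0)
(p(0, J(4))*26)*I(-2, 5) = (0*26)*(-6*5) = 0*(-30) = 0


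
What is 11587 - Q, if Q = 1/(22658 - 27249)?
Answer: 53195918/4591 ≈ 11587.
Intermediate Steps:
Q = -1/4591 (Q = 1/(-4591) = -1/4591 ≈ -0.00021782)
11587 - Q = 11587 - 1*(-1/4591) = 11587 + 1/4591 = 53195918/4591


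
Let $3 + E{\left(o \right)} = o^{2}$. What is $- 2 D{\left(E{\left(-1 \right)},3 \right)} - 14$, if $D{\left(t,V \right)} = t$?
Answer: $-10$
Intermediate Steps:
$E{\left(o \right)} = -3 + o^{2}$
$- 2 D{\left(E{\left(-1 \right)},3 \right)} - 14 = - 2 \left(-3 + \left(-1\right)^{2}\right) - 14 = - 2 \left(-3 + 1\right) - 14 = \left(-2\right) \left(-2\right) - 14 = 4 - 14 = -10$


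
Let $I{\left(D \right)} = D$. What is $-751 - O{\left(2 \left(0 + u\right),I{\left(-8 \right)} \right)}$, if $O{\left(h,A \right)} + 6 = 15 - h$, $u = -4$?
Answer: $-768$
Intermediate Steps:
$O{\left(h,A \right)} = 9 - h$ ($O{\left(h,A \right)} = -6 - \left(-15 + h\right) = 9 - h$)
$-751 - O{\left(2 \left(0 + u\right),I{\left(-8 \right)} \right)} = -751 - \left(9 - 2 \left(0 - 4\right)\right) = -751 - \left(9 - 2 \left(-4\right)\right) = -751 - \left(9 - -8\right) = -751 - \left(9 + 8\right) = -751 - 17 = -768$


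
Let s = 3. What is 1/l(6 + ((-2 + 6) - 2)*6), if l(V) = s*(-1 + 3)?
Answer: 1/6 ≈ 0.16667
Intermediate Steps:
l(V) = 6 (l(V) = 3*(-1 + 3) = 3*2 = 6)
1/l(6 + ((-2 + 6) - 2)*6) = 1/6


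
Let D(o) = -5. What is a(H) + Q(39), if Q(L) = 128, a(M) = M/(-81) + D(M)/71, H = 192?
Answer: 240697/1917 ≈ 125.56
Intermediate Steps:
a(M) = -5/71 - M/81 (a(M) = M/(-81) - 5/71 = M*(-1/81) - 5*1/71 = -M/81 - 5/71 = -5/71 - M/81)
a(H) + Q(39) = (-5/71 - 1/81*192) + 128 = (-5/71 - 64/27) + 128 = -4679/1917 + 128 = 240697/1917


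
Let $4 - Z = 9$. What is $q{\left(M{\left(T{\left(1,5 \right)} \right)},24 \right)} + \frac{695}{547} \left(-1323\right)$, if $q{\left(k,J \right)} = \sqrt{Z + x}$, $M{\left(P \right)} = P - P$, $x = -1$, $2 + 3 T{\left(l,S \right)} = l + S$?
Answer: $- \frac{919485}{547} + i \sqrt{6} \approx -1681.0 + 2.4495 i$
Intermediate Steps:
$T{\left(l,S \right)} = - \frac{2}{3} + \frac{S}{3} + \frac{l}{3}$ ($T{\left(l,S \right)} = - \frac{2}{3} + \frac{l + S}{3} = - \frac{2}{3} + \frac{S + l}{3} = - \frac{2}{3} + \left(\frac{S}{3} + \frac{l}{3}\right) = - \frac{2}{3} + \frac{S}{3} + \frac{l}{3}$)
$Z = -5$ ($Z = 4 - 9 = -5$)
$M{\left(P \right)} = 0$
$q{\left(k,J \right)} = i \sqrt{6}$ ($q{\left(k,J \right)} = \sqrt{-5 - 1} = \sqrt{-6} = i \sqrt{6}$)
$q{\left(M{\left(T{\left(1,5 \right)} \right)},24 \right)} + \frac{695}{547} \left(-1323\right) = i \sqrt{6} + \frac{695}{547} \left(-1323\right) = i \sqrt{6} - \frac{919485}{547} = - \frac{919485}{547} + i \sqrt{6}$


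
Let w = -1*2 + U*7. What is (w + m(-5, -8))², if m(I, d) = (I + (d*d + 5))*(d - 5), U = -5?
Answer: 755161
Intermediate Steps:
m(I, d) = (-5 + d)*(5 + I + d²) (m(I, d) = (I + (d² + 5))*(-5 + d) = (I + (5 + d²))*(-5 + d) = (5 + I + d²)*(-5 + d) = (-5 + d)*(5 + I + d²))
w = -37 (w = -1*2 - 5*7 = -2 - 35 = -37)
(w + m(-5, -8))² = (-37 + (-25 + (-8)³ - 5*(-5) - 5*(-8)² + 5*(-8) - 5*(-8)))² = (-37 + (-25 - 512 + 25 - 5*64 - 40 + 40))² = (-37 + (-25 - 512 + 25 - 320 - 40 + 40))² = (-37 - 832)² = (-869)² = 755161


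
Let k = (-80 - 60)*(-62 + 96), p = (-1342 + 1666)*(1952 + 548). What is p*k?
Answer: -3855600000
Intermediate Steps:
p = 810000 (p = 324*2500 = 810000)
k = -4760 (k = -140*34 = -4760)
p*k = 810000*(-4760) = -3855600000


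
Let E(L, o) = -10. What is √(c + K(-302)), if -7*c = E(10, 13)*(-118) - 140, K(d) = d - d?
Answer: 4*I*√455/7 ≈ 12.189*I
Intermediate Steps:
K(d) = 0
c = -1040/7 (c = -(-10*(-118) - 140)/7 = -(1180 - 140)/7 = -⅐*1040 = -1040/7 ≈ -148.57)
√(c + K(-302)) = √(-1040/7 + 0) = √(-1040/7) = 4*I*√455/7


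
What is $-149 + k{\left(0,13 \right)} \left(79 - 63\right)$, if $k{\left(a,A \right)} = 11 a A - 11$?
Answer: $-325$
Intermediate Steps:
$k{\left(a,A \right)} = -11 + 11 A a$ ($k{\left(a,A \right)} = 11 A a - 11 = -11 + 11 A a$)
$-149 + k{\left(0,13 \right)} \left(79 - 63\right) = -149 + \left(-11 + 11 \cdot 13 \cdot 0\right) \left(79 - 63\right) = -149 + \left(-11 + 0\right) 16 = -149 - 176 = -325$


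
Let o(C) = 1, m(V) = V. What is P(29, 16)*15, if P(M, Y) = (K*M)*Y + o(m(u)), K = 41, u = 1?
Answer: 285375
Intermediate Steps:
P(M, Y) = 1 + 41*M*Y (P(M, Y) = (41*M)*Y + 1 = 41*M*Y + 1 = 1 + 41*M*Y)
P(29, 16)*15 = (1 + 41*29*16)*15 = (1 + 19024)*15 = 19025*15 = 285375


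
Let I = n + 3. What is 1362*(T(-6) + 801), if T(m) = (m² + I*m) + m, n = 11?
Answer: 1017414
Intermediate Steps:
I = 14 (I = 11 + 3 = 14)
T(m) = m² + 15*m (T(m) = (m² + 14*m) + m = m² + 15*m)
1362*(T(-6) + 801) = 1362*(-6*(15 - 6) + 801) = 1362*(-6*9 + 801) = 1362*(-54 + 801) = 1362*747 = 1017414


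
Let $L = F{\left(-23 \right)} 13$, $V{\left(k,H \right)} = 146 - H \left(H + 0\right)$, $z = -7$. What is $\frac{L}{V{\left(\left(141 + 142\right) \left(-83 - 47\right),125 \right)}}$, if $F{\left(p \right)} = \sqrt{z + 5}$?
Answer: $- \frac{13 i \sqrt{2}}{15479} \approx - 0.0011877 i$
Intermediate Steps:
$F{\left(p \right)} = i \sqrt{2}$ ($F{\left(p \right)} = \sqrt{-7 + 5} = \sqrt{-2} = i \sqrt{2}$)
$V{\left(k,H \right)} = 146 - H^{2}$ ($V{\left(k,H \right)} = 146 - H H = 146 - H^{2}$)
$L = 13 i \sqrt{2}$ ($L = i \sqrt{2} \cdot 13 = 13 i \sqrt{2} \approx 18.385 i$)
$\frac{L}{V{\left(\left(141 + 142\right) \left(-83 - 47\right),125 \right)}} = \frac{13 i \sqrt{2}}{146 - 125^{2}} = \frac{13 i \sqrt{2}}{146 - 15625} = \frac{13 i \sqrt{2}}{-15479} = 13 i \sqrt{2} \left(- \frac{1}{15479}\right) = - \frac{13 i \sqrt{2}}{15479}$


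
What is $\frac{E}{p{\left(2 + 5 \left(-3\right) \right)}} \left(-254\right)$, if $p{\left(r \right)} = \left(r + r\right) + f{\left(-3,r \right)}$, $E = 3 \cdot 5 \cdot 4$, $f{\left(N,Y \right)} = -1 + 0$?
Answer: $\frac{5080}{9} \approx 564.44$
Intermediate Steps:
$f{\left(N,Y \right)} = -1$
$E = 60$ ($E = 15 \cdot 4 = 60$)
$p{\left(r \right)} = -1 + 2 r$ ($p{\left(r \right)} = \left(r + r\right) - 1 = 2 r - 1 = -1 + 2 r$)
$\frac{E}{p{\left(2 + 5 \left(-3\right) \right)}} \left(-254\right) = \frac{60}{-1 + 2 \left(2 + 5 \left(-3\right)\right)} \left(-254\right) = \frac{60}{-1 + 2 \left(2 - 15\right)} \left(-254\right) = \frac{60}{-1 + 2 \left(-13\right)} \left(-254\right) = \frac{60}{-1 - 26} \left(-254\right) = \frac{60}{-27} \left(-254\right) = 60 \left(- \frac{1}{27}\right) \left(-254\right) = \left(- \frac{20}{9}\right) \left(-254\right) = \frac{5080}{9}$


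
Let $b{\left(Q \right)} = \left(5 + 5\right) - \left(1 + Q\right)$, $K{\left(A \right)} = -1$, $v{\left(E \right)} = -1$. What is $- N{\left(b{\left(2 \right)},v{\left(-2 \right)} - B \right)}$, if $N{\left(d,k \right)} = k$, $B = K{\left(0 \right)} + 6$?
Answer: $6$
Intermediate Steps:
$b{\left(Q \right)} = 9 - Q$ ($b{\left(Q \right)} = 10 - \left(1 + Q\right) = 9 - Q$)
$B = 5$ ($B = -1 + 6 = 5$)
$- N{\left(b{\left(2 \right)},v{\left(-2 \right)} - B \right)} = - (-1 - 5) = \left(-1\right) \left(-6\right) = 6$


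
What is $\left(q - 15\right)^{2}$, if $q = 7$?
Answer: $64$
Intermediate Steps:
$\left(q - 15\right)^{2} = \left(7 - 15\right)^{2} = \left(-8\right)^{2} = 64$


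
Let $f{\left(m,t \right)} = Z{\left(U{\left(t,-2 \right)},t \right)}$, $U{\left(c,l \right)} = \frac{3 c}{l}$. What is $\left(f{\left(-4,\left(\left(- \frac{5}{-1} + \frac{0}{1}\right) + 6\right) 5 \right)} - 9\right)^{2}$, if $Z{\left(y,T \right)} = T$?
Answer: $2116$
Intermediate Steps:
$U{\left(c,l \right)} = \frac{3 c}{l}$
$f{\left(m,t \right)} = t$
$\left(f{\left(-4,\left(\left(- \frac{5}{-1} + \frac{0}{1}\right) + 6\right) 5 \right)} - 9\right)^{2} = \left(\left(\left(- \frac{5}{-1} + \frac{0}{1}\right) + 6\right) 5 - 9\right)^{2} = \left(\left(\left(\left(-5\right) \left(-1\right) + 0 \cdot 1\right) + 6\right) 5 - 9\right)^{2} = \left(\left(\left(5 + 0\right) + 6\right) 5 - 9\right)^{2} = \left(\left(5 + 6\right) 5 - 9\right)^{2} = \left(11 \cdot 5 - 9\right)^{2} = \left(55 - 9\right)^{2} = 46^{2} = 2116$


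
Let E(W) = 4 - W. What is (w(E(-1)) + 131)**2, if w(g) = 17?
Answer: 21904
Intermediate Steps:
(w(E(-1)) + 131)**2 = (17 + 131)**2 = 148**2 = 21904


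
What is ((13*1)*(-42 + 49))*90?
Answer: 8190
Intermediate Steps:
((13*1)*(-42 + 49))*90 = (13*7)*90 = 91*90 = 8190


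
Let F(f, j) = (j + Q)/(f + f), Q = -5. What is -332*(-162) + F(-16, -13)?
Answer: 860553/16 ≈ 53785.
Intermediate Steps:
F(f, j) = (-5 + j)/(2*f) (F(f, j) = (j - 5)/(f + f) = (-5 + j)/((2*f)) = (-5 + j)*(1/(2*f)) = (-5 + j)/(2*f))
-332*(-162) + F(-16, -13) = -332*(-162) + (1/2)*(-5 - 13)/(-16) = 53784 + (1/2)*(-1/16)*(-18) = 53784 + 9/16 = 860553/16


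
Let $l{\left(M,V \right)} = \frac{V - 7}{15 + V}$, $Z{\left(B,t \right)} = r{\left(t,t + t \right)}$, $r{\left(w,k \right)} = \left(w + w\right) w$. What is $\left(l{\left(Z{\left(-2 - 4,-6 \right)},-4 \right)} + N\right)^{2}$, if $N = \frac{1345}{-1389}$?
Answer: $\frac{7474756}{1929321} \approx 3.8743$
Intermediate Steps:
$N = - \frac{1345}{1389}$ ($N = 1345 \left(- \frac{1}{1389}\right) = - \frac{1345}{1389} \approx -0.96832$)
$r{\left(w,k \right)} = 2 w^{2}$ ($r{\left(w,k \right)} = 2 w w = 2 w^{2}$)
$Z{\left(B,t \right)} = 2 t^{2}$
$l{\left(M,V \right)} = \frac{-7 + V}{15 + V}$
$\left(l{\left(Z{\left(-2 - 4,-6 \right)},-4 \right)} + N\right)^{2} = \left(\frac{-7 - 4}{15 - 4} - \frac{1345}{1389}\right)^{2} = \left(\frac{1}{11} \left(-11\right) - \frac{1345}{1389}\right)^{2} = \left(-1 - \frac{1345}{1389}\right)^{2} = \left(- \frac{2734}{1389}\right)^{2} = \frac{7474756}{1929321}$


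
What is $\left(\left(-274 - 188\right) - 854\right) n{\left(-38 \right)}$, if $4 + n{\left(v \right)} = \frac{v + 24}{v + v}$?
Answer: $\frac{95410}{19} \approx 5021.6$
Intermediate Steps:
$n{\left(v \right)} = -4 + \frac{24 + v}{2 v}$ ($n{\left(v \right)} = -4 + \frac{v + 24}{v + v} = -4 + \frac{24 + v}{2 v}$)
$\left(\left(-274 - 188\right) - 854\right) n{\left(-38 \right)} = \left(\left(-274 - 188\right) - 854\right) \left(- \frac{7}{2} + \frac{12}{-38}\right) = \left(\left(-274 - 188\right) - 854\right) \left(- \frac{7}{2} + 12 \left(- \frac{1}{38}\right)\right) = \left(-462 - 854\right) \left(- \frac{7}{2} - \frac{6}{19}\right) = \left(-1316\right) \left(- \frac{145}{38}\right) = \frac{95410}{19}$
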